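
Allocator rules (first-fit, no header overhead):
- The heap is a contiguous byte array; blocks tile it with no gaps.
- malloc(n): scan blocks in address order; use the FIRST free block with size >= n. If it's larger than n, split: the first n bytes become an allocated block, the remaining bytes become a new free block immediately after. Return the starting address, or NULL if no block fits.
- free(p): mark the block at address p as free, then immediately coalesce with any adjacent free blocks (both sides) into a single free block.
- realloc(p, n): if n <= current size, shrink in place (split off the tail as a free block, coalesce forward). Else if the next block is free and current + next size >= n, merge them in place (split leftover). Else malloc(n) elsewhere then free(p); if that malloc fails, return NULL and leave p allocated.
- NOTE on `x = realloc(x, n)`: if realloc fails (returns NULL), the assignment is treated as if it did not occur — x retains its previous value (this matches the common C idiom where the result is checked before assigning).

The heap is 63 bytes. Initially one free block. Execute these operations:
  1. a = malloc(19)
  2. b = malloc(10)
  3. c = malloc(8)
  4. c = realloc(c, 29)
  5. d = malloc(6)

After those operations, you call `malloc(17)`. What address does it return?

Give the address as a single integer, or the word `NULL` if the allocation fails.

Answer: NULL

Derivation:
Op 1: a = malloc(19) -> a = 0; heap: [0-18 ALLOC][19-62 FREE]
Op 2: b = malloc(10) -> b = 19; heap: [0-18 ALLOC][19-28 ALLOC][29-62 FREE]
Op 3: c = malloc(8) -> c = 29; heap: [0-18 ALLOC][19-28 ALLOC][29-36 ALLOC][37-62 FREE]
Op 4: c = realloc(c, 29) -> c = 29; heap: [0-18 ALLOC][19-28 ALLOC][29-57 ALLOC][58-62 FREE]
Op 5: d = malloc(6) -> d = NULL; heap: [0-18 ALLOC][19-28 ALLOC][29-57 ALLOC][58-62 FREE]
malloc(17): first-fit scan over [0-18 ALLOC][19-28 ALLOC][29-57 ALLOC][58-62 FREE] -> NULL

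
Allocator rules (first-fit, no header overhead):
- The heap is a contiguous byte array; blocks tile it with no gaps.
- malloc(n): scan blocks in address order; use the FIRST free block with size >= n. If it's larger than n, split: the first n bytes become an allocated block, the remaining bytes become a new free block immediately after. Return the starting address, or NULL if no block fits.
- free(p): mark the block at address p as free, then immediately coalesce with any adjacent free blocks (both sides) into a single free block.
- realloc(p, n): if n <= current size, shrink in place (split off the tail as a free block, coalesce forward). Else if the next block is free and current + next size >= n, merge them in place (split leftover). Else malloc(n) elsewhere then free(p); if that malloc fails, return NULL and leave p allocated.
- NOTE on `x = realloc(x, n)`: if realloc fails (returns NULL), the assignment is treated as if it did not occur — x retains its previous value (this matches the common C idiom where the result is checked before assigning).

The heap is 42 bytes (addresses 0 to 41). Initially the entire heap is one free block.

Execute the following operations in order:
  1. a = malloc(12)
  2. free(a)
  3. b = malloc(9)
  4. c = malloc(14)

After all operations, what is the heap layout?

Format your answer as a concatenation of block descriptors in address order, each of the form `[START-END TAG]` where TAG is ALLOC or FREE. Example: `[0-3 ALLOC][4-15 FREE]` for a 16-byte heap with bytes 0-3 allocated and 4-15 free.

Answer: [0-8 ALLOC][9-22 ALLOC][23-41 FREE]

Derivation:
Op 1: a = malloc(12) -> a = 0; heap: [0-11 ALLOC][12-41 FREE]
Op 2: free(a) -> (freed a); heap: [0-41 FREE]
Op 3: b = malloc(9) -> b = 0; heap: [0-8 ALLOC][9-41 FREE]
Op 4: c = malloc(14) -> c = 9; heap: [0-8 ALLOC][9-22 ALLOC][23-41 FREE]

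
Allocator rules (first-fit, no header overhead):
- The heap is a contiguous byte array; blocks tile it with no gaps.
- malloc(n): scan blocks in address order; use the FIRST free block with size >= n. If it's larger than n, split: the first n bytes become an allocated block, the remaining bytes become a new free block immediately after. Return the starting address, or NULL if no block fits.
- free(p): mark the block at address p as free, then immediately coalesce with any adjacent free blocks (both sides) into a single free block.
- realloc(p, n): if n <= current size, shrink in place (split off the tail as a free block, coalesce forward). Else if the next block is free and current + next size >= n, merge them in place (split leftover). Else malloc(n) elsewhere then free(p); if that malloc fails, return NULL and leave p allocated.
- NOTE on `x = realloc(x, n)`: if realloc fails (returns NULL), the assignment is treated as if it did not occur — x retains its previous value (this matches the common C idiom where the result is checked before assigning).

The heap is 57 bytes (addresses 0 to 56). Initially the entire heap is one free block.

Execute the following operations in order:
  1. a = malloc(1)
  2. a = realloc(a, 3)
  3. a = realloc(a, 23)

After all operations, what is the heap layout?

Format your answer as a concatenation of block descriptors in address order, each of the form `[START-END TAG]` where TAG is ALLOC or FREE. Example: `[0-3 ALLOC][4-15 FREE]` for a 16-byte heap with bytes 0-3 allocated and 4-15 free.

Op 1: a = malloc(1) -> a = 0; heap: [0-0 ALLOC][1-56 FREE]
Op 2: a = realloc(a, 3) -> a = 0; heap: [0-2 ALLOC][3-56 FREE]
Op 3: a = realloc(a, 23) -> a = 0; heap: [0-22 ALLOC][23-56 FREE]

Answer: [0-22 ALLOC][23-56 FREE]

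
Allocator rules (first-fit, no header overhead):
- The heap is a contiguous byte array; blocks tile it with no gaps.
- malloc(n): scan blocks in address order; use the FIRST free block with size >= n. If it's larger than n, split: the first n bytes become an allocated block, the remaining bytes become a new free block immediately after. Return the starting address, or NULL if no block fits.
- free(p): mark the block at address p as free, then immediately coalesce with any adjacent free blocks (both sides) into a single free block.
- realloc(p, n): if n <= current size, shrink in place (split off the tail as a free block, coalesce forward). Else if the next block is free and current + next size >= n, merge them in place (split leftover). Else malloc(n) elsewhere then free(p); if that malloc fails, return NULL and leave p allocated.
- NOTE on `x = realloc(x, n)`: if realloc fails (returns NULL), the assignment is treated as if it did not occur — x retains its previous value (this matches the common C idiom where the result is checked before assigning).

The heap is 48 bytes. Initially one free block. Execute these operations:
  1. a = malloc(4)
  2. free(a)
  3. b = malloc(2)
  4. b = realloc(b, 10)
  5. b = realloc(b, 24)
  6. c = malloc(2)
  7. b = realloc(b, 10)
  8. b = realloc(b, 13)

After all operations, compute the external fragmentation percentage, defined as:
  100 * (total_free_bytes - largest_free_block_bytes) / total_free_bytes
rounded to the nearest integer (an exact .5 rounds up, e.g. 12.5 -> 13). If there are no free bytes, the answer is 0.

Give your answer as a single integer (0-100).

Op 1: a = malloc(4) -> a = 0; heap: [0-3 ALLOC][4-47 FREE]
Op 2: free(a) -> (freed a); heap: [0-47 FREE]
Op 3: b = malloc(2) -> b = 0; heap: [0-1 ALLOC][2-47 FREE]
Op 4: b = realloc(b, 10) -> b = 0; heap: [0-9 ALLOC][10-47 FREE]
Op 5: b = realloc(b, 24) -> b = 0; heap: [0-23 ALLOC][24-47 FREE]
Op 6: c = malloc(2) -> c = 24; heap: [0-23 ALLOC][24-25 ALLOC][26-47 FREE]
Op 7: b = realloc(b, 10) -> b = 0; heap: [0-9 ALLOC][10-23 FREE][24-25 ALLOC][26-47 FREE]
Op 8: b = realloc(b, 13) -> b = 0; heap: [0-12 ALLOC][13-23 FREE][24-25 ALLOC][26-47 FREE]
Free blocks: [11 22] total_free=33 largest=22 -> 100*(33-22)/33 = 1100/33 ≈ 33.333 -> rounds to 33

Answer: 33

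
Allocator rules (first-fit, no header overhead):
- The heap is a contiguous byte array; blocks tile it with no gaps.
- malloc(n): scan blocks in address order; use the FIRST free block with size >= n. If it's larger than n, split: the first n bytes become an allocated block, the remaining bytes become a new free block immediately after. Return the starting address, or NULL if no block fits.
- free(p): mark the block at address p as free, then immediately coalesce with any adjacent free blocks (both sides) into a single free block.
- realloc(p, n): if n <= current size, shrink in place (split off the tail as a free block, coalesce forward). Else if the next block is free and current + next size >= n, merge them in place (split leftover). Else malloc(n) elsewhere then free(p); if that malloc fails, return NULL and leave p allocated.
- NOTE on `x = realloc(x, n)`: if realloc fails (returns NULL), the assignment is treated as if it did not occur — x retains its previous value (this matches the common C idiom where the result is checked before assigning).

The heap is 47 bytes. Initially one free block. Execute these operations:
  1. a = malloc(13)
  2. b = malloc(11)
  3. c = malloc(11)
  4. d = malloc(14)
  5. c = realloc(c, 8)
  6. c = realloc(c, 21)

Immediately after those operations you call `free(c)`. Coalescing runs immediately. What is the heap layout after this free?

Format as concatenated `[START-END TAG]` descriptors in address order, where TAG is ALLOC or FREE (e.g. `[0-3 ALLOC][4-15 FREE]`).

Answer: [0-12 ALLOC][13-23 ALLOC][24-46 FREE]

Derivation:
Op 1: a = malloc(13) -> a = 0; heap: [0-12 ALLOC][13-46 FREE]
Op 2: b = malloc(11) -> b = 13; heap: [0-12 ALLOC][13-23 ALLOC][24-46 FREE]
Op 3: c = malloc(11) -> c = 24; heap: [0-12 ALLOC][13-23 ALLOC][24-34 ALLOC][35-46 FREE]
Op 4: d = malloc(14) -> d = NULL; heap: [0-12 ALLOC][13-23 ALLOC][24-34 ALLOC][35-46 FREE]
Op 5: c = realloc(c, 8) -> c = 24; heap: [0-12 ALLOC][13-23 ALLOC][24-31 ALLOC][32-46 FREE]
Op 6: c = realloc(c, 21) -> c = 24; heap: [0-12 ALLOC][13-23 ALLOC][24-44 ALLOC][45-46 FREE]
free(c): c = 24 -> block [24-44 ALLOC]; mark free, coalesce with adjacent free neighbors -> [0-12 ALLOC][13-23 ALLOC][24-46 FREE]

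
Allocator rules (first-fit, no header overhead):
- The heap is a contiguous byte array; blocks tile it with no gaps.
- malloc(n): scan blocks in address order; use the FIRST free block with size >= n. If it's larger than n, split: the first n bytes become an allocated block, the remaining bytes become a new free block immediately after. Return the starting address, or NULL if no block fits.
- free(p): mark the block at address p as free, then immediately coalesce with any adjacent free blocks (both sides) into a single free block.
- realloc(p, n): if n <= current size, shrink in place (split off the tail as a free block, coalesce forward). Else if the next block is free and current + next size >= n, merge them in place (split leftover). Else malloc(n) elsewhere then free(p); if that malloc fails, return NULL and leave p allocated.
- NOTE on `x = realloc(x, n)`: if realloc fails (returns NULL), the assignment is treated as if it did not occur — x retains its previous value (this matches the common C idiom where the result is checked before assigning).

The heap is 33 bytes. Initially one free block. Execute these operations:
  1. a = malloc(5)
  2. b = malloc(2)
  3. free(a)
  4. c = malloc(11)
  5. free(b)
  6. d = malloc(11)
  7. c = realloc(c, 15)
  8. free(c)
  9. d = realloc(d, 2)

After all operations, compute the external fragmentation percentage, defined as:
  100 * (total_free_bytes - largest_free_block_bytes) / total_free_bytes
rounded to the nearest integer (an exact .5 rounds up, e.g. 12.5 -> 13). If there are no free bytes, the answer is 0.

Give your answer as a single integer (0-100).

Answer: 42

Derivation:
Op 1: a = malloc(5) -> a = 0; heap: [0-4 ALLOC][5-32 FREE]
Op 2: b = malloc(2) -> b = 5; heap: [0-4 ALLOC][5-6 ALLOC][7-32 FREE]
Op 3: free(a) -> (freed a); heap: [0-4 FREE][5-6 ALLOC][7-32 FREE]
Op 4: c = malloc(11) -> c = 7; heap: [0-4 FREE][5-6 ALLOC][7-17 ALLOC][18-32 FREE]
Op 5: free(b) -> (freed b); heap: [0-6 FREE][7-17 ALLOC][18-32 FREE]
Op 6: d = malloc(11) -> d = 18; heap: [0-6 FREE][7-17 ALLOC][18-28 ALLOC][29-32 FREE]
Op 7: c = realloc(c, 15) -> NULL (c unchanged); heap: [0-6 FREE][7-17 ALLOC][18-28 ALLOC][29-32 FREE]
Op 8: free(c) -> (freed c); heap: [0-17 FREE][18-28 ALLOC][29-32 FREE]
Op 9: d = realloc(d, 2) -> d = 18; heap: [0-17 FREE][18-19 ALLOC][20-32 FREE]
Free blocks: [18 13] total_free=31 largest=18 -> 100*(31-18)/31 = 1300/31 ≈ 41.935 -> rounds to 42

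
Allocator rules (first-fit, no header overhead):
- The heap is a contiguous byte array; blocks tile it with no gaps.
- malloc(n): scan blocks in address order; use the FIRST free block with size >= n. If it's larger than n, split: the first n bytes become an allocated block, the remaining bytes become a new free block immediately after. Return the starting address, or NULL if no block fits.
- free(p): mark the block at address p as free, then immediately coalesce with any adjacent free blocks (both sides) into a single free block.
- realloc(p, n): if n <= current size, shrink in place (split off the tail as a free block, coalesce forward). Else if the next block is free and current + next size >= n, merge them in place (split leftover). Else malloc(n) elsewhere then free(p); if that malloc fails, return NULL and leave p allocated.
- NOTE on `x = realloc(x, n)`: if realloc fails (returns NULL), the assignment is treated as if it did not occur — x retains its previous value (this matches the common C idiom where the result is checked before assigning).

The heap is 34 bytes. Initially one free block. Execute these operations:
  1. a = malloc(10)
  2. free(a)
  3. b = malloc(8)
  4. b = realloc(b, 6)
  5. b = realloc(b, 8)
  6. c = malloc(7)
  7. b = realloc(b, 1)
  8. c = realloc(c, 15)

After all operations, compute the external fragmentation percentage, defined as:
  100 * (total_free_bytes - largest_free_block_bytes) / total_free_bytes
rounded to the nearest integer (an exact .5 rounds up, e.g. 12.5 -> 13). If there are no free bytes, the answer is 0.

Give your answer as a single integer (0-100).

Op 1: a = malloc(10) -> a = 0; heap: [0-9 ALLOC][10-33 FREE]
Op 2: free(a) -> (freed a); heap: [0-33 FREE]
Op 3: b = malloc(8) -> b = 0; heap: [0-7 ALLOC][8-33 FREE]
Op 4: b = realloc(b, 6) -> b = 0; heap: [0-5 ALLOC][6-33 FREE]
Op 5: b = realloc(b, 8) -> b = 0; heap: [0-7 ALLOC][8-33 FREE]
Op 6: c = malloc(7) -> c = 8; heap: [0-7 ALLOC][8-14 ALLOC][15-33 FREE]
Op 7: b = realloc(b, 1) -> b = 0; heap: [0-0 ALLOC][1-7 FREE][8-14 ALLOC][15-33 FREE]
Op 8: c = realloc(c, 15) -> c = 8; heap: [0-0 ALLOC][1-7 FREE][8-22 ALLOC][23-33 FREE]
Free blocks: [7 11] total_free=18 largest=11 -> 100*(18-11)/18 = 700/18 ≈ 38.889 -> rounds to 39

Answer: 39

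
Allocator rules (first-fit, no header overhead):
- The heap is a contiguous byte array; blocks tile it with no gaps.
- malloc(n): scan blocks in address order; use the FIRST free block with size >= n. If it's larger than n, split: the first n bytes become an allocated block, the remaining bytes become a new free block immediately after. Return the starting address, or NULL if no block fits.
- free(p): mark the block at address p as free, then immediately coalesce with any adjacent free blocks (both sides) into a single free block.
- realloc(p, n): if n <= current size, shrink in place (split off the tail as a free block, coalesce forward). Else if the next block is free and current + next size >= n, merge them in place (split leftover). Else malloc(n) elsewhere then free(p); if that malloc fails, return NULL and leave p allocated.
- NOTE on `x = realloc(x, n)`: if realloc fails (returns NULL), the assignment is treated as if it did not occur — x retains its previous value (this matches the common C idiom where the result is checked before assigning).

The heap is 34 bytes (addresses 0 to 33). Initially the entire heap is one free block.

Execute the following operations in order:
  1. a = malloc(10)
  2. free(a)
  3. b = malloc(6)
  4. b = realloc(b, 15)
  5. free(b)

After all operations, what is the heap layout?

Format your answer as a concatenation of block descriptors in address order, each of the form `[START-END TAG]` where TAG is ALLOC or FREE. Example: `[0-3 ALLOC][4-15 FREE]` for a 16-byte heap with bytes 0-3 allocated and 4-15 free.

Answer: [0-33 FREE]

Derivation:
Op 1: a = malloc(10) -> a = 0; heap: [0-9 ALLOC][10-33 FREE]
Op 2: free(a) -> (freed a); heap: [0-33 FREE]
Op 3: b = malloc(6) -> b = 0; heap: [0-5 ALLOC][6-33 FREE]
Op 4: b = realloc(b, 15) -> b = 0; heap: [0-14 ALLOC][15-33 FREE]
Op 5: free(b) -> (freed b); heap: [0-33 FREE]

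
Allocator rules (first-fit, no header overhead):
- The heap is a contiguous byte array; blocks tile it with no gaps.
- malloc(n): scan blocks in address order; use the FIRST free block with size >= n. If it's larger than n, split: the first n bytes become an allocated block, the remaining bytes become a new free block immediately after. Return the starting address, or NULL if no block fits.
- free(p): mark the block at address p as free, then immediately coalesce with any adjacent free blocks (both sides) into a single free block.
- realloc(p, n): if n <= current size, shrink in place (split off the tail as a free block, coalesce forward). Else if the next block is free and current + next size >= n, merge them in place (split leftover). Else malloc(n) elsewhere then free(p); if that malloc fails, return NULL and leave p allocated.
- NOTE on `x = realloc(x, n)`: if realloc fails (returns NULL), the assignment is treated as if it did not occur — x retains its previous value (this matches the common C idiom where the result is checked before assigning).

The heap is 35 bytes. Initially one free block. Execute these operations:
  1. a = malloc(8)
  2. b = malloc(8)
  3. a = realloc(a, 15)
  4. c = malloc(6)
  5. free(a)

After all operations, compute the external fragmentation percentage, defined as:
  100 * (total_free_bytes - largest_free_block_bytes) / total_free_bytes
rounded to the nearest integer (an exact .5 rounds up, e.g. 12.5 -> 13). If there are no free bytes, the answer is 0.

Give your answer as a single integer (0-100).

Answer: 10

Derivation:
Op 1: a = malloc(8) -> a = 0; heap: [0-7 ALLOC][8-34 FREE]
Op 2: b = malloc(8) -> b = 8; heap: [0-7 ALLOC][8-15 ALLOC][16-34 FREE]
Op 3: a = realloc(a, 15) -> a = 16; heap: [0-7 FREE][8-15 ALLOC][16-30 ALLOC][31-34 FREE]
Op 4: c = malloc(6) -> c = 0; heap: [0-5 ALLOC][6-7 FREE][8-15 ALLOC][16-30 ALLOC][31-34 FREE]
Op 5: free(a) -> (freed a); heap: [0-5 ALLOC][6-7 FREE][8-15 ALLOC][16-34 FREE]
Free blocks: [2 19] total_free=21 largest=19 -> 100*(21-19)/21 = 200/21 ≈ 9.524 -> rounds to 10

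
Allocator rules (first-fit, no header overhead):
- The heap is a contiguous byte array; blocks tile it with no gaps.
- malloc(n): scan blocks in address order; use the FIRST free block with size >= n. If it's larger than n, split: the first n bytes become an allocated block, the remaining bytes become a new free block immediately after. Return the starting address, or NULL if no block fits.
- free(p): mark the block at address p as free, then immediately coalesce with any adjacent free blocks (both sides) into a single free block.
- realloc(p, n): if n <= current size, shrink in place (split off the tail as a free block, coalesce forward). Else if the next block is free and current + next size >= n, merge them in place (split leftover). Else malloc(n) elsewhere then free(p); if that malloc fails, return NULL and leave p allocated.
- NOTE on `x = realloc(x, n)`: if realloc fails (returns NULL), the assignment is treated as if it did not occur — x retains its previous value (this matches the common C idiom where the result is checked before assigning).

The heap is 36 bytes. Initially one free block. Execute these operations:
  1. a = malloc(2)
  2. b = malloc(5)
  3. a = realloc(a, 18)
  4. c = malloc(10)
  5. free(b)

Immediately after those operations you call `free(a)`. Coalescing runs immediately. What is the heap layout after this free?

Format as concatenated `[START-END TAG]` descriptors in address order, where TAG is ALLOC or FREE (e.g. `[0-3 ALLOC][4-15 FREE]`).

Op 1: a = malloc(2) -> a = 0; heap: [0-1 ALLOC][2-35 FREE]
Op 2: b = malloc(5) -> b = 2; heap: [0-1 ALLOC][2-6 ALLOC][7-35 FREE]
Op 3: a = realloc(a, 18) -> a = 7; heap: [0-1 FREE][2-6 ALLOC][7-24 ALLOC][25-35 FREE]
Op 4: c = malloc(10) -> c = 25; heap: [0-1 FREE][2-6 ALLOC][7-24 ALLOC][25-34 ALLOC][35-35 FREE]
Op 5: free(b) -> (freed b); heap: [0-6 FREE][7-24 ALLOC][25-34 ALLOC][35-35 FREE]
free(a): a = 7 -> block [7-24 ALLOC]; mark free, coalesce with adjacent free neighbors -> [0-24 FREE][25-34 ALLOC][35-35 FREE]

Answer: [0-24 FREE][25-34 ALLOC][35-35 FREE]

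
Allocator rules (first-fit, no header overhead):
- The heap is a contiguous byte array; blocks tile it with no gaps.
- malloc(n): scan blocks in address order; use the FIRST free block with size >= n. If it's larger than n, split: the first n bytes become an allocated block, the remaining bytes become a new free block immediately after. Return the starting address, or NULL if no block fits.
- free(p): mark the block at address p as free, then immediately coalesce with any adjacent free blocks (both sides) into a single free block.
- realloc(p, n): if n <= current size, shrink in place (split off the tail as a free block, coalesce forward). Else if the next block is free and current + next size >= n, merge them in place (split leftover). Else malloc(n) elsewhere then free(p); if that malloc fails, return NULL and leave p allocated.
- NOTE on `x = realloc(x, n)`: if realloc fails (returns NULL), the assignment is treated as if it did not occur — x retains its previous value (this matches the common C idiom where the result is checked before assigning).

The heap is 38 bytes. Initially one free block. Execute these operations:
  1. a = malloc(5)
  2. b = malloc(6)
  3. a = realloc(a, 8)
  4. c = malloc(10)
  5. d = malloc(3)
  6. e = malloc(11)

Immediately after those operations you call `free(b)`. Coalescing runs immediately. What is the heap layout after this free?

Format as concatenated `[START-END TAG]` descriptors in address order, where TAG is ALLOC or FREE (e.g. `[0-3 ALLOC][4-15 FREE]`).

Answer: [0-2 ALLOC][3-10 FREE][11-18 ALLOC][19-28 ALLOC][29-37 FREE]

Derivation:
Op 1: a = malloc(5) -> a = 0; heap: [0-4 ALLOC][5-37 FREE]
Op 2: b = malloc(6) -> b = 5; heap: [0-4 ALLOC][5-10 ALLOC][11-37 FREE]
Op 3: a = realloc(a, 8) -> a = 11; heap: [0-4 FREE][5-10 ALLOC][11-18 ALLOC][19-37 FREE]
Op 4: c = malloc(10) -> c = 19; heap: [0-4 FREE][5-10 ALLOC][11-18 ALLOC][19-28 ALLOC][29-37 FREE]
Op 5: d = malloc(3) -> d = 0; heap: [0-2 ALLOC][3-4 FREE][5-10 ALLOC][11-18 ALLOC][19-28 ALLOC][29-37 FREE]
Op 6: e = malloc(11) -> e = NULL; heap: [0-2 ALLOC][3-4 FREE][5-10 ALLOC][11-18 ALLOC][19-28 ALLOC][29-37 FREE]
free(b): b = 5 -> block [5-10 ALLOC]; mark free, coalesce with adjacent free neighbors -> [0-2 ALLOC][3-10 FREE][11-18 ALLOC][19-28 ALLOC][29-37 FREE]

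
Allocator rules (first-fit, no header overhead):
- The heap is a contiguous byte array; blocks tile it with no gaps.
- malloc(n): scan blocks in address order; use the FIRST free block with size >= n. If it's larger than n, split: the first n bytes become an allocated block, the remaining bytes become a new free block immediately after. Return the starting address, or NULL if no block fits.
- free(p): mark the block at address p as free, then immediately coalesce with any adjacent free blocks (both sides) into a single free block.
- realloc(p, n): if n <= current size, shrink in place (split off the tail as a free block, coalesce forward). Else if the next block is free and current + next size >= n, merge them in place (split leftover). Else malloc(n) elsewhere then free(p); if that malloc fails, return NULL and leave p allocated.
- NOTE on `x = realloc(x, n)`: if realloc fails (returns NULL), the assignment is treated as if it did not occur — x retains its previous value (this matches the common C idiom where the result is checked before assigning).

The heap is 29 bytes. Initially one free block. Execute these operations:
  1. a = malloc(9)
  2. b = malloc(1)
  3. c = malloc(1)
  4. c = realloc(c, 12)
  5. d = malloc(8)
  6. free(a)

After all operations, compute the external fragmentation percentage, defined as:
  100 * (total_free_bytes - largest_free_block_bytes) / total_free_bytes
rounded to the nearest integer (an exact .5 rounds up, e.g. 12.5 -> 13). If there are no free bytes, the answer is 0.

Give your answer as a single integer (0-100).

Answer: 44

Derivation:
Op 1: a = malloc(9) -> a = 0; heap: [0-8 ALLOC][9-28 FREE]
Op 2: b = malloc(1) -> b = 9; heap: [0-8 ALLOC][9-9 ALLOC][10-28 FREE]
Op 3: c = malloc(1) -> c = 10; heap: [0-8 ALLOC][9-9 ALLOC][10-10 ALLOC][11-28 FREE]
Op 4: c = realloc(c, 12) -> c = 10; heap: [0-8 ALLOC][9-9 ALLOC][10-21 ALLOC][22-28 FREE]
Op 5: d = malloc(8) -> d = NULL; heap: [0-8 ALLOC][9-9 ALLOC][10-21 ALLOC][22-28 FREE]
Op 6: free(a) -> (freed a); heap: [0-8 FREE][9-9 ALLOC][10-21 ALLOC][22-28 FREE]
Free blocks: [9 7] total_free=16 largest=9 -> 100*(16-9)/16 = 700/16 = 43.75 -> rounds to 44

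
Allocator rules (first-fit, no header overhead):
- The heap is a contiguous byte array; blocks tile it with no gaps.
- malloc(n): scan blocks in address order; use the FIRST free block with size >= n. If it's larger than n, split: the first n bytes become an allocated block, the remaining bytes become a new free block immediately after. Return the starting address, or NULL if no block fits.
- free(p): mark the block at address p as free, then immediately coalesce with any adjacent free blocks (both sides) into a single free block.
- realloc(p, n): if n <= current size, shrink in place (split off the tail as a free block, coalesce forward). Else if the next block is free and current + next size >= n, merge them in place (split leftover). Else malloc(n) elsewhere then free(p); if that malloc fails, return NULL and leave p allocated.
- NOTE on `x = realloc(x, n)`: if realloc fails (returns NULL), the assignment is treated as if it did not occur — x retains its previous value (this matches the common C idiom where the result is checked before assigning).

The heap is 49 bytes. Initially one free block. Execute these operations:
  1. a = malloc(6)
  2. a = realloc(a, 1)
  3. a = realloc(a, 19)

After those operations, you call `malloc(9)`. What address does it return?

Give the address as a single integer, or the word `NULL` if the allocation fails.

Answer: 19

Derivation:
Op 1: a = malloc(6) -> a = 0; heap: [0-5 ALLOC][6-48 FREE]
Op 2: a = realloc(a, 1) -> a = 0; heap: [0-0 ALLOC][1-48 FREE]
Op 3: a = realloc(a, 19) -> a = 0; heap: [0-18 ALLOC][19-48 FREE]
malloc(9): first-fit scan over [0-18 ALLOC][19-48 FREE] -> 19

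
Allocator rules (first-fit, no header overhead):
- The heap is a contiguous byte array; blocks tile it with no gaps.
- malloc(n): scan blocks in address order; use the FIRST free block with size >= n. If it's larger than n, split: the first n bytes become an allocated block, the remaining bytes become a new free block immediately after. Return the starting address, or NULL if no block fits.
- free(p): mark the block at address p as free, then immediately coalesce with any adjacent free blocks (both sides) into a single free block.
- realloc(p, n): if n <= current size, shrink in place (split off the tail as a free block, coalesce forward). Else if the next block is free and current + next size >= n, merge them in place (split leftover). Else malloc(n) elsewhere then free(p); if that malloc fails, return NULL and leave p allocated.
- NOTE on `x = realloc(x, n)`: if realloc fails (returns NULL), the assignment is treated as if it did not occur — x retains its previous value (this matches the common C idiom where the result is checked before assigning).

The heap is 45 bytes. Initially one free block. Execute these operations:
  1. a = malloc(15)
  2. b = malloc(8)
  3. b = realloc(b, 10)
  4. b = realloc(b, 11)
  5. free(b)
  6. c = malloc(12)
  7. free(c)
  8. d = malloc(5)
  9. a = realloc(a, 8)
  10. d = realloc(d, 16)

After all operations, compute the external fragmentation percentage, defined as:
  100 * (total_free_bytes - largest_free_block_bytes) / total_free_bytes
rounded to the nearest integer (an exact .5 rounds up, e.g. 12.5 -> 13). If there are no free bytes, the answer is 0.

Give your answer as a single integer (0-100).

Op 1: a = malloc(15) -> a = 0; heap: [0-14 ALLOC][15-44 FREE]
Op 2: b = malloc(8) -> b = 15; heap: [0-14 ALLOC][15-22 ALLOC][23-44 FREE]
Op 3: b = realloc(b, 10) -> b = 15; heap: [0-14 ALLOC][15-24 ALLOC][25-44 FREE]
Op 4: b = realloc(b, 11) -> b = 15; heap: [0-14 ALLOC][15-25 ALLOC][26-44 FREE]
Op 5: free(b) -> (freed b); heap: [0-14 ALLOC][15-44 FREE]
Op 6: c = malloc(12) -> c = 15; heap: [0-14 ALLOC][15-26 ALLOC][27-44 FREE]
Op 7: free(c) -> (freed c); heap: [0-14 ALLOC][15-44 FREE]
Op 8: d = malloc(5) -> d = 15; heap: [0-14 ALLOC][15-19 ALLOC][20-44 FREE]
Op 9: a = realloc(a, 8) -> a = 0; heap: [0-7 ALLOC][8-14 FREE][15-19 ALLOC][20-44 FREE]
Op 10: d = realloc(d, 16) -> d = 15; heap: [0-7 ALLOC][8-14 FREE][15-30 ALLOC][31-44 FREE]
Free blocks: [7 14] total_free=21 largest=14 -> 100*(21-14)/21 = 700/21 ≈ 33.333 -> rounds to 33

Answer: 33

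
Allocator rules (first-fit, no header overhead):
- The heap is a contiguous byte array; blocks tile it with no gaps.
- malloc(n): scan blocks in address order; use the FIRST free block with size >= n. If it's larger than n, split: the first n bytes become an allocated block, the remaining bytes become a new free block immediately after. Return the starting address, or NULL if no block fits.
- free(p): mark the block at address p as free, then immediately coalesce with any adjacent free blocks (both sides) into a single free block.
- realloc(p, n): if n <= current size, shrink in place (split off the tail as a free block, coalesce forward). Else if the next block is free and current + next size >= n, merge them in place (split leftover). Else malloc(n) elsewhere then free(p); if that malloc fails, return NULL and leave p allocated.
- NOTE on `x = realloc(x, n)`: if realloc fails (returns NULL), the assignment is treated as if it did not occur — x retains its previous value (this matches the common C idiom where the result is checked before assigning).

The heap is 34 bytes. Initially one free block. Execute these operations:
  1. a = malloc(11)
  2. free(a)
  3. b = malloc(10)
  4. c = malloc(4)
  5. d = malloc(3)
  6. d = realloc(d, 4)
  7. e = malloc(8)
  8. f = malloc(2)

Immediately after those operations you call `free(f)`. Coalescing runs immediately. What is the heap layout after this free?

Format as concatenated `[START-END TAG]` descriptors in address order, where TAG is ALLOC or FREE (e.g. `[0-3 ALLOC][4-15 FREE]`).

Op 1: a = malloc(11) -> a = 0; heap: [0-10 ALLOC][11-33 FREE]
Op 2: free(a) -> (freed a); heap: [0-33 FREE]
Op 3: b = malloc(10) -> b = 0; heap: [0-9 ALLOC][10-33 FREE]
Op 4: c = malloc(4) -> c = 10; heap: [0-9 ALLOC][10-13 ALLOC][14-33 FREE]
Op 5: d = malloc(3) -> d = 14; heap: [0-9 ALLOC][10-13 ALLOC][14-16 ALLOC][17-33 FREE]
Op 6: d = realloc(d, 4) -> d = 14; heap: [0-9 ALLOC][10-13 ALLOC][14-17 ALLOC][18-33 FREE]
Op 7: e = malloc(8) -> e = 18; heap: [0-9 ALLOC][10-13 ALLOC][14-17 ALLOC][18-25 ALLOC][26-33 FREE]
Op 8: f = malloc(2) -> f = 26; heap: [0-9 ALLOC][10-13 ALLOC][14-17 ALLOC][18-25 ALLOC][26-27 ALLOC][28-33 FREE]
free(f): f = 26 -> block [26-27 ALLOC]; mark free, coalesce with adjacent free neighbors -> [0-9 ALLOC][10-13 ALLOC][14-17 ALLOC][18-25 ALLOC][26-33 FREE]

Answer: [0-9 ALLOC][10-13 ALLOC][14-17 ALLOC][18-25 ALLOC][26-33 FREE]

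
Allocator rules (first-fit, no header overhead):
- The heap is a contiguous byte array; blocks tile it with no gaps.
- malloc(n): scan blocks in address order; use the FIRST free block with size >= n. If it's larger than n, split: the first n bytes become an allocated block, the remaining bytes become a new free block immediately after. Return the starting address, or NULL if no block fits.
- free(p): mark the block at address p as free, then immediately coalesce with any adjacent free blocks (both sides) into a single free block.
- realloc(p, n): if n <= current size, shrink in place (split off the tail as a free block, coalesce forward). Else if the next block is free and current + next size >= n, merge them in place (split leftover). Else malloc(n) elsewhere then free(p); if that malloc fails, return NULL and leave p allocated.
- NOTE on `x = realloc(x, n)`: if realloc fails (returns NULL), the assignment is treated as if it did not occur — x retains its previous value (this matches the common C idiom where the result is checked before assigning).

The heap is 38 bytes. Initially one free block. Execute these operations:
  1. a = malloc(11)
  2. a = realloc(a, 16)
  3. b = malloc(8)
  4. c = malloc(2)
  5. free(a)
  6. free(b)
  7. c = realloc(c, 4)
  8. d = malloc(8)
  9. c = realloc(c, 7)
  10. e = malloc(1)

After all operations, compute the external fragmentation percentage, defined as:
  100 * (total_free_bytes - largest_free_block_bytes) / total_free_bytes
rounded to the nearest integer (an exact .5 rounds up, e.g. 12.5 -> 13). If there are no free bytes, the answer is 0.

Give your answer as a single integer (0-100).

Answer: 32

Derivation:
Op 1: a = malloc(11) -> a = 0; heap: [0-10 ALLOC][11-37 FREE]
Op 2: a = realloc(a, 16) -> a = 0; heap: [0-15 ALLOC][16-37 FREE]
Op 3: b = malloc(8) -> b = 16; heap: [0-15 ALLOC][16-23 ALLOC][24-37 FREE]
Op 4: c = malloc(2) -> c = 24; heap: [0-15 ALLOC][16-23 ALLOC][24-25 ALLOC][26-37 FREE]
Op 5: free(a) -> (freed a); heap: [0-15 FREE][16-23 ALLOC][24-25 ALLOC][26-37 FREE]
Op 6: free(b) -> (freed b); heap: [0-23 FREE][24-25 ALLOC][26-37 FREE]
Op 7: c = realloc(c, 4) -> c = 24; heap: [0-23 FREE][24-27 ALLOC][28-37 FREE]
Op 8: d = malloc(8) -> d = 0; heap: [0-7 ALLOC][8-23 FREE][24-27 ALLOC][28-37 FREE]
Op 9: c = realloc(c, 7) -> c = 24; heap: [0-7 ALLOC][8-23 FREE][24-30 ALLOC][31-37 FREE]
Op 10: e = malloc(1) -> e = 8; heap: [0-7 ALLOC][8-8 ALLOC][9-23 FREE][24-30 ALLOC][31-37 FREE]
Free blocks: [15 7] total_free=22 largest=15 -> 100*(22-15)/22 = 700/22 ≈ 31.818 -> rounds to 32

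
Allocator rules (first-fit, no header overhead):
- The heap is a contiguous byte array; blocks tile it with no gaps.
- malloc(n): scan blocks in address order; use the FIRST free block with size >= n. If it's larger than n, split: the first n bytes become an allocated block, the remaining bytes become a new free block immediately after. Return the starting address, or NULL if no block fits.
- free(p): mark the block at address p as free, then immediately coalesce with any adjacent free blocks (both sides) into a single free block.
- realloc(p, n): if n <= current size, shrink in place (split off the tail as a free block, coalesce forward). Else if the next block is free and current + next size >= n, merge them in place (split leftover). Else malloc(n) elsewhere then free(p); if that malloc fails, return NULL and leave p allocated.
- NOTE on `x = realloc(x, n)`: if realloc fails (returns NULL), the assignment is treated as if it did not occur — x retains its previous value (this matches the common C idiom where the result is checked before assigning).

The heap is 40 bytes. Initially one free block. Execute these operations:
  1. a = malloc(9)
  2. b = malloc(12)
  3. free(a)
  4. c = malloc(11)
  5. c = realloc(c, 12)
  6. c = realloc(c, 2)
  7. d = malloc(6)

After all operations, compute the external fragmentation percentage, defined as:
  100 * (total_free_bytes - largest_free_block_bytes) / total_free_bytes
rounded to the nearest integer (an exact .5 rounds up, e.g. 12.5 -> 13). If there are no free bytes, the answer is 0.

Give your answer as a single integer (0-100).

Answer: 15

Derivation:
Op 1: a = malloc(9) -> a = 0; heap: [0-8 ALLOC][9-39 FREE]
Op 2: b = malloc(12) -> b = 9; heap: [0-8 ALLOC][9-20 ALLOC][21-39 FREE]
Op 3: free(a) -> (freed a); heap: [0-8 FREE][9-20 ALLOC][21-39 FREE]
Op 4: c = malloc(11) -> c = 21; heap: [0-8 FREE][9-20 ALLOC][21-31 ALLOC][32-39 FREE]
Op 5: c = realloc(c, 12) -> c = 21; heap: [0-8 FREE][9-20 ALLOC][21-32 ALLOC][33-39 FREE]
Op 6: c = realloc(c, 2) -> c = 21; heap: [0-8 FREE][9-20 ALLOC][21-22 ALLOC][23-39 FREE]
Op 7: d = malloc(6) -> d = 0; heap: [0-5 ALLOC][6-8 FREE][9-20 ALLOC][21-22 ALLOC][23-39 FREE]
Free blocks: [3 17] total_free=20 largest=17 -> 100*(20-17)/20 = 300/20 = 15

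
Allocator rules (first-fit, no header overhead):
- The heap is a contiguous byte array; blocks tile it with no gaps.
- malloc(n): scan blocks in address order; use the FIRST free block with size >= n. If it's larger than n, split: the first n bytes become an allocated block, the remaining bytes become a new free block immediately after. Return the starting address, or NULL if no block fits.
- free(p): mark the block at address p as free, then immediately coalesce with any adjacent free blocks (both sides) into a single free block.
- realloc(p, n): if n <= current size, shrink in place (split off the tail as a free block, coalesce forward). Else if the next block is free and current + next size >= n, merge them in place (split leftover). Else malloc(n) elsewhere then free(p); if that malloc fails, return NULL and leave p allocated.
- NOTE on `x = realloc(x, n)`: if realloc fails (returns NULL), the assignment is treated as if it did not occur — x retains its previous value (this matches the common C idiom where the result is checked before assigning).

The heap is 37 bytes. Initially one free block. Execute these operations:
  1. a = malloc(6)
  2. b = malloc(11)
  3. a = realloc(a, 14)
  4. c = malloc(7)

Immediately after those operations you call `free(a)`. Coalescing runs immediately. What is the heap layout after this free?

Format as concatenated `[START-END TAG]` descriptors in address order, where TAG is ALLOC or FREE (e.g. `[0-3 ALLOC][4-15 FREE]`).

Op 1: a = malloc(6) -> a = 0; heap: [0-5 ALLOC][6-36 FREE]
Op 2: b = malloc(11) -> b = 6; heap: [0-5 ALLOC][6-16 ALLOC][17-36 FREE]
Op 3: a = realloc(a, 14) -> a = 17; heap: [0-5 FREE][6-16 ALLOC][17-30 ALLOC][31-36 FREE]
Op 4: c = malloc(7) -> c = NULL; heap: [0-5 FREE][6-16 ALLOC][17-30 ALLOC][31-36 FREE]
free(a): a = 17 -> block [17-30 ALLOC]; mark free, coalesce with adjacent free neighbors -> [0-5 FREE][6-16 ALLOC][17-36 FREE]

Answer: [0-5 FREE][6-16 ALLOC][17-36 FREE]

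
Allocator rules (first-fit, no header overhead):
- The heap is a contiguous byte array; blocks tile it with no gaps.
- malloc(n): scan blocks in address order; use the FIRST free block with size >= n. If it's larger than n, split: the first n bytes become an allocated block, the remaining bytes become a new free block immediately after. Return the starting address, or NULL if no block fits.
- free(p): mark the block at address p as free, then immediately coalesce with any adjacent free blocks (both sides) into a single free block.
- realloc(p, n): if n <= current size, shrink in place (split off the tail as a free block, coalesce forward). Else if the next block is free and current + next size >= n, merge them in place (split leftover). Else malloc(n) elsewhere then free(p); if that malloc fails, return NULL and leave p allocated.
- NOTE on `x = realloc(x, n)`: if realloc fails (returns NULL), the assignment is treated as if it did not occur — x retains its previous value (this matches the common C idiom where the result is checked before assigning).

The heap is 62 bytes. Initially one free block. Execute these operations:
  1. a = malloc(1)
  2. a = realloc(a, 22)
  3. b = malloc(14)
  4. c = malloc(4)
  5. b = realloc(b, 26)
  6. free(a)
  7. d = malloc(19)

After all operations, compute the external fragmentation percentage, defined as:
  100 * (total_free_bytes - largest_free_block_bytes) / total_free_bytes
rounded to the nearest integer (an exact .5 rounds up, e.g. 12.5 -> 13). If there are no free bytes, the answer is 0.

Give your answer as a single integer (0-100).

Answer: 12

Derivation:
Op 1: a = malloc(1) -> a = 0; heap: [0-0 ALLOC][1-61 FREE]
Op 2: a = realloc(a, 22) -> a = 0; heap: [0-21 ALLOC][22-61 FREE]
Op 3: b = malloc(14) -> b = 22; heap: [0-21 ALLOC][22-35 ALLOC][36-61 FREE]
Op 4: c = malloc(4) -> c = 36; heap: [0-21 ALLOC][22-35 ALLOC][36-39 ALLOC][40-61 FREE]
Op 5: b = realloc(b, 26) -> NULL (b unchanged); heap: [0-21 ALLOC][22-35 ALLOC][36-39 ALLOC][40-61 FREE]
Op 6: free(a) -> (freed a); heap: [0-21 FREE][22-35 ALLOC][36-39 ALLOC][40-61 FREE]
Op 7: d = malloc(19) -> d = 0; heap: [0-18 ALLOC][19-21 FREE][22-35 ALLOC][36-39 ALLOC][40-61 FREE]
Free blocks: [3 22] total_free=25 largest=22 -> 100*(25-22)/25 = 300/25 = 12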